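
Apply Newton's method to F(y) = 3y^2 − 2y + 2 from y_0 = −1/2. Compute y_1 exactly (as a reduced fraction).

1/4

F'(y) = 6y − 2.
F(−1/2) = 15/4, F'(−1/2) = −5, so y_1 = (−1/2) − (15/4)/(−5) = 1/4.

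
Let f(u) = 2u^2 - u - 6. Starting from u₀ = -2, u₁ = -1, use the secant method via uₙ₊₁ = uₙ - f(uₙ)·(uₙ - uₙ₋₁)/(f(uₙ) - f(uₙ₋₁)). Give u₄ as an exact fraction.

-2962/1975

f(-2) = 4, f(-1) = -3. u₂ = (-1) - (-3)·((-1) - (-2))/((-3) - 4) = -10/7.
f(-1) = -3, f(-10/7) = -24/49. u₃ = (-10/7) - (-24/49)·((-10/7) - (-1))/((-24/49) - (-3)) = -62/41.
f(-10/7) = -24/49, f(-62/41) = 144/1681. u₄ = (-62/41) - (144/1681)·((-62/41) - (-10/7))/((144/1681) - (-24/49)) = -2962/1975.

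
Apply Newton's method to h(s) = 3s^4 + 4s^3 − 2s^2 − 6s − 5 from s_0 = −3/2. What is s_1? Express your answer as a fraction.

−305/216

h'(s) = 12s^3 + 12s^2 − 4s − 6.
h(−3/2) = 19/16, h'(−3/2) = −27/2, so s_1 = (−3/2) − (19/16)/(−27/2) = −305/216.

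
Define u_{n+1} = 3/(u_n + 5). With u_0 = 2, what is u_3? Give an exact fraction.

114/211

u_1 = 3/(2 + 5) = 3/7.
u_2 = 3/(3/7 + 5) = 21/38.
u_3 = 3/(21/38 + 5) = 114/211.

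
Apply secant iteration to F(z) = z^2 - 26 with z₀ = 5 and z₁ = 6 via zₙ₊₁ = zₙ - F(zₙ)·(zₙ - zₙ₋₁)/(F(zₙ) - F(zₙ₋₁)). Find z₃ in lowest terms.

311/61

F(5) = -1, F(6) = 10. z₂ = 6 - 10·(6 - 5)/(10 - (-1)) = 56/11.
F(6) = 10, F(56/11) = -10/121. z₃ = (56/11) - (-10/121)·((56/11) - 6)/((-10/121) - 10) = 311/61.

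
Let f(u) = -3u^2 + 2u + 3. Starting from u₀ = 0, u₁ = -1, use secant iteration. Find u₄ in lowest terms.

f(0) = 3, f(-1) = -2. u₂ = (-1) - (-2)·((-1) - 0)/((-2) - 3) = -3/5.
f(-1) = -2, f(-3/5) = 18/25. u₃ = (-3/5) - (18/25)·((-3/5) - (-1))/((18/25) - (-2)) = -12/17.
f(-3/5) = 18/25, f(-12/17) = 27/289. u₄ = (-12/17) - (27/289)·((-12/17) - (-3/5))/((27/289) - (18/25)) = -363/503.

-363/503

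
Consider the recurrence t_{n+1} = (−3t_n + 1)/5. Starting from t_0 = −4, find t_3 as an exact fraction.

127/125

t_1 = (−3·(−4) + 1)/5 = 13/5.
t_2 = (−3·(13/5) + 1)/5 = −34/25.
t_3 = (−3·(−34/25) + 1)/5 = 127/125.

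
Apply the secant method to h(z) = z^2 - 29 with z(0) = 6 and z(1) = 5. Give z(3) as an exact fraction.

307/57

h(6) = 7, h(5) = -4. z(2) = 5 - (-4)·(5 - 6)/((-4) - 7) = 59/11.
h(5) = -4, h(59/11) = -28/121. z(3) = (59/11) - (-28/121)·((59/11) - 5)/((-28/121) - (-4)) = 307/57.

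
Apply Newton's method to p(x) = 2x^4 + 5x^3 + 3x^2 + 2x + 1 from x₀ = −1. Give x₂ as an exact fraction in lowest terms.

−39/62

p'(x) = 8x^3 + 15x^2 + 6x + 2.
p(−1) = −1, p'(−1) = 3, so x₁ = (−1) − (−1)/3 = −2/3.
p(−2/3) = −7/81, p'(−2/3) = 62/27, so x₂ = (−2/3) − (−7/81)/(62/27) = −39/62.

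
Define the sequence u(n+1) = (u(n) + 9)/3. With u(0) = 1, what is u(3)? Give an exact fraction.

u(1) = (1 + 9)/3 = 10/3.
u(2) = ((10/3) + 9)/3 = 37/9.
u(3) = ((37/9) + 9)/3 = 118/27.

118/27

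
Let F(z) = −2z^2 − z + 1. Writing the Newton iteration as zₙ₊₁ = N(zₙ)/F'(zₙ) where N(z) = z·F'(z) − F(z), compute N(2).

−9

F'(z) = −4z − 1.
N(z) = z·F'(z) − F(z) = z·(−4z − 1) − (−2z^2 − z + 1) = −2z^2 − 1.
N(2) = −9.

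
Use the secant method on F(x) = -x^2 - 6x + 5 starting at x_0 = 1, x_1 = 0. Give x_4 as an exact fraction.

910/1227

F(1) = -2, F(0) = 5. x_2 = 0 - 5·(0 - 1)/(5 - (-2)) = 5/7.
F(0) = 5, F(5/7) = 10/49. x_3 = (5/7) - (10/49)·((5/7) - 0)/((10/49) - 5) = 35/47.
F(5/7) = 10/49, F(35/47) = -50/2209. x_4 = (35/47) - (-50/2209)·((35/47) - (5/7))/((-50/2209) - (10/49)) = 910/1227.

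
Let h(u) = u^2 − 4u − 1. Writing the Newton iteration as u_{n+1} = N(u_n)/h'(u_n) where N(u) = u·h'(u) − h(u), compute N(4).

17

h'(u) = 2u − 4.
N(u) = u·h'(u) − h(u) = u·(2u − 4) − (u^2 − 4u − 1) = u^2 + 1.
N(4) = 17.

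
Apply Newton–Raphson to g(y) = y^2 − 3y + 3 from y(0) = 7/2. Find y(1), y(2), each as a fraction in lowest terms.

g'(y) = 2y − 3.
g(7/2) = 19/4, g'(7/2) = 4, so y(1) = (7/2) − (19/4)/4 = 37/16.
g(37/16) = 361/256, g'(37/16) = 13/8, so y(2) = (37/16) − (361/256)/(13/8) = 601/416.

y(1) = 37/16, y(2) = 601/416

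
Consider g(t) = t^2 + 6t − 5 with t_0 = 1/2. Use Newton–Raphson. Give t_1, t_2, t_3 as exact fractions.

t_1 = 3/4, t_2 = 89/120, t_3 = 79921/107760

g'(t) = 2t + 6.
g(1/2) = −7/4, g'(1/2) = 7, so t_1 = (1/2) − (−7/4)/7 = 3/4.
g(3/4) = 1/16, g'(3/4) = 15/2, so t_2 = (3/4) − (1/16)/(15/2) = 89/120.
g(89/120) = 1/14400, g'(89/120) = 449/60, so t_3 = (89/120) − (1/14400)/(449/60) = 79921/107760.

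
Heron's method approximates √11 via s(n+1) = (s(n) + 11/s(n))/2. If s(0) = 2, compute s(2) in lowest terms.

s(1) = (2 + 11/2)/2 = 15/4.
s(2) = (15/4 + 11/(15/4))/2 = 401/120.

401/120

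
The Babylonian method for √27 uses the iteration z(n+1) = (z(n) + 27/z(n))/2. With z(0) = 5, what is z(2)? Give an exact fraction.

z(1) = (5 + 27/5)/2 = 26/5.
z(2) = (26/5 + 27/(26/5))/2 = 1351/260.

1351/260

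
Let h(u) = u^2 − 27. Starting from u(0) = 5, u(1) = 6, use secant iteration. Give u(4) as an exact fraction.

1351/260

h(5) = −2, h(6) = 9. u(2) = 6 − 9·(6 − 5)/(9 − (−2)) = 57/11.
h(6) = 9, h(57/11) = −18/121. u(3) = (57/11) − (−18/121)·((57/11) − 6)/((−18/121) − 9) = 213/41.
h(57/11) = −18/121, h(213/41) = −18/1681. u(4) = (213/41) − (−18/1681)·((213/41) − (57/11))/((−18/1681) − (−18/121)) = 1351/260.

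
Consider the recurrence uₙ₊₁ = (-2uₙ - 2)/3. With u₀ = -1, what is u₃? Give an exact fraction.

u₁ = (-2·(-1) - 2)/3 = 0.
u₂ = (-2·0 - 2)/3 = -2/3.
u₃ = (-2·(-2/3) - 2)/3 = -2/9.

-2/9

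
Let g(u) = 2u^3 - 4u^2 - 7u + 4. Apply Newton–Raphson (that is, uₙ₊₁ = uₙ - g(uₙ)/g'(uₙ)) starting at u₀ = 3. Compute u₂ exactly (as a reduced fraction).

g'(u) = 6u^2 - 8u - 7.
g(3) = 1, g'(3) = 23, so u₁ = 3 - 1/23 = 68/23.
g(68/23) = 320/12167, g'(68/23) = 11529/529, so u₂ = (68/23) - (320/12167)/(11529/529) = 783652/265167.

783652/265167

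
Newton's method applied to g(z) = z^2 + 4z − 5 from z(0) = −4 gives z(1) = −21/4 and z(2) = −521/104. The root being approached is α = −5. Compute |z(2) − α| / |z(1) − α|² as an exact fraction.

2/13

z(1) − α = −21/4 − (−5) = −21/4 + 5 = −1/4, so |z(1) − α| = 1/4.
z(2) − α = −521/104 − (−5) = −521/104 + 5 = −1/104, so |z(2) − α| = 1/104.
|z(1) − α|² = 1/16.
Ratio = (1/104) / (1/16) = 2/13.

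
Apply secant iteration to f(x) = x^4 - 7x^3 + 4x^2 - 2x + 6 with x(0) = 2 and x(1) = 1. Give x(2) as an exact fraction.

f(2) = -22, f(1) = 2. x(2) = 1 - 2·(1 - 2)/(2 - (-22)) = 13/12.

13/12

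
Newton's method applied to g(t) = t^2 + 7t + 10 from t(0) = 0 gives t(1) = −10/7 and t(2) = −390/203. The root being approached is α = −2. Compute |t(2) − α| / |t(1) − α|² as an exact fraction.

t(1) − α = −10/7 − (−2) = −10/7 + 2 = 4/7, so |t(1) − α| = 4/7.
t(2) − α = −390/203 − (−2) = −390/203 + 2 = 16/203, so |t(2) − α| = 16/203.
|t(1) − α|² = 16/49.
Ratio = (16/203) / (16/49) = 7/29.

7/29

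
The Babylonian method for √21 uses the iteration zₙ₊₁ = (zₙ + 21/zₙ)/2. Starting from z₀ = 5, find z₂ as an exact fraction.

527/115

z₁ = (5 + 21/5)/2 = 23/5.
z₂ = (23/5 + 21/(23/5))/2 = 527/115.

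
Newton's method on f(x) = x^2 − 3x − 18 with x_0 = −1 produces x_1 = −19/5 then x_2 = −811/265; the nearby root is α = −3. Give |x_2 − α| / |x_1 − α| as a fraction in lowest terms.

x_1 − α = −19/5 − (−3) = −19/5 + 3 = −4/5, so |x_1 − α| = 4/5.
x_2 − α = −811/265 − (−3) = −811/265 + 3 = −16/265, so |x_2 − α| = 16/265.
Ratio = (16/265) / (4/5) = 4/53.

4/53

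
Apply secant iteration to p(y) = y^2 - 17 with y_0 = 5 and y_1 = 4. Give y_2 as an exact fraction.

p(5) = 8, p(4) = -1. y_2 = 4 - (-1)·(4 - 5)/((-1) - 8) = 37/9.

37/9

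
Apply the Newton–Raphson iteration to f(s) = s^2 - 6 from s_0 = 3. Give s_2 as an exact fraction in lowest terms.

f'(s) = 2s.
f(3) = 3, f'(3) = 6, so s_1 = 3 - 3/6 = 5/2.
f(5/2) = 1/4, f'(5/2) = 5, so s_2 = (5/2) - (1/4)/5 = 49/20.

49/20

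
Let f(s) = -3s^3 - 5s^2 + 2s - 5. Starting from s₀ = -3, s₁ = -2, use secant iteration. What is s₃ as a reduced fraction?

f(-3) = 25, f(-2) = -5. s₂ = (-2) - (-5)·((-2) - (-3))/((-5) - 25) = -13/6.
f(-2) = -5, f(-13/6) = -55/24. s₃ = (-13/6) - (-55/24)·((-13/6) - (-2))/((-55/24) - (-5)) = -30/13.

-30/13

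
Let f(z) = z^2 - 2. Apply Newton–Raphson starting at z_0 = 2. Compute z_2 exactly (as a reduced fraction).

f'(z) = 2z.
f(2) = 2, f'(2) = 4, so z_1 = 2 - 2/4 = 3/2.
f(3/2) = 1/4, f'(3/2) = 3, so z_2 = (3/2) - (1/4)/3 = 17/12.

17/12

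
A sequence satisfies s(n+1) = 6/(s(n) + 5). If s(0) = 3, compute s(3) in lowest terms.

s(1) = 6/(3 + 5) = 3/4.
s(2) = 6/(3/4 + 5) = 24/23.
s(3) = 6/(24/23 + 5) = 138/139.

138/139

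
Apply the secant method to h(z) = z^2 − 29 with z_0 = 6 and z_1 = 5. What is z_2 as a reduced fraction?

59/11

h(6) = 7, h(5) = −4. z_2 = 5 − (−4)·(5 − 6)/((−4) − 7) = 59/11.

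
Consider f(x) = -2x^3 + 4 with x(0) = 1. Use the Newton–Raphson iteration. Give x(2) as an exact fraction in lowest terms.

91/72

f'(x) = -6x^2.
f(1) = 2, f'(1) = -6, so x(1) = 1 - 2/(-6) = 4/3.
f(4/3) = -20/27, f'(4/3) = -32/3, so x(2) = (4/3) - (-20/27)/(-32/3) = 91/72.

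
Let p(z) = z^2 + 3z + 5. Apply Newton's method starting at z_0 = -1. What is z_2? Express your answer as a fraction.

p'(z) = 2z + 3.
p(-1) = 3, p'(-1) = 1, so z_1 = (-1) - 3/1 = -4.
p(-4) = 9, p'(-4) = -5, so z_2 = (-4) - 9/(-5) = -11/5.

-11/5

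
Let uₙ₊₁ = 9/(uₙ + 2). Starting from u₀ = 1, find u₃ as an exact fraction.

u₁ = 9/(1 + 2) = 3.
u₂ = 9/(3 + 2) = 9/5.
u₃ = 9/(9/5 + 2) = 45/19.

45/19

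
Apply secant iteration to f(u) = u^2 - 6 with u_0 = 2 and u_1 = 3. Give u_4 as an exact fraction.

267/109

f(2) = -2, f(3) = 3. u_2 = 3 - 3·(3 - 2)/(3 - (-2)) = 12/5.
f(3) = 3, f(12/5) = -6/25. u_3 = (12/5) - (-6/25)·((12/5) - 3)/((-6/25) - 3) = 22/9.
f(12/5) = -6/25, f(22/9) = -2/81. u_4 = (22/9) - (-2/81)·((22/9) - (12/5))/((-2/81) - (-6/25)) = 267/109.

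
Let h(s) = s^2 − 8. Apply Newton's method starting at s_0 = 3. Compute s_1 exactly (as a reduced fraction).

17/6

h'(s) = 2s.
h(3) = 1, h'(3) = 6, so s_1 = 3 − 1/6 = 17/6.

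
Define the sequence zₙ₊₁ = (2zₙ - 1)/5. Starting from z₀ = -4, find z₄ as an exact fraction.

z₁ = (2·(-4) - 1)/5 = -9/5.
z₂ = (2·(-9/5) - 1)/5 = -23/25.
z₃ = (2·(-23/25) - 1)/5 = -71/125.
z₄ = (2·(-71/125) - 1)/5 = -267/625.

-267/625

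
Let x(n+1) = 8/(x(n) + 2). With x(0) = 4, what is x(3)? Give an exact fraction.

20/11

x(1) = 8/(4 + 2) = 4/3.
x(2) = 8/(4/3 + 2) = 12/5.
x(3) = 8/(12/5 + 2) = 20/11.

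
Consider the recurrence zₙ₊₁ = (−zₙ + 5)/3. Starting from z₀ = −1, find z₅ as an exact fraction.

34/27

z₁ = (−(−1) + 5)/3 = 2.
z₂ = (−2 + 5)/3 = 1.
z₃ = (−1 + 5)/3 = 4/3.
z₄ = (−(4/3) + 5)/3 = 11/9.
z₅ = (−(11/9) + 5)/3 = 34/27.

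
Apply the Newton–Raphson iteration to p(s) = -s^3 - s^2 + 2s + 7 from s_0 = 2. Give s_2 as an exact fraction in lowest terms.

34390/17857

p'(s) = -3s^2 - 2s + 2.
p(2) = -1, p'(2) = -14, so s_1 = 2 - (-1)/(-14) = 27/14.
p(27/14) = -97/2744, p'(27/14) = -2551/196, so s_2 = (27/14) - (-97/2744)/(-2551/196) = 34390/17857.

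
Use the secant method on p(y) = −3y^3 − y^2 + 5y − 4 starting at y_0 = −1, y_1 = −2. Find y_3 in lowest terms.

p(−1) = −7, p(−2) = 6. y_2 = (−2) − 6·((−2) − (−1))/(6 − (−7)) = −20/13.
p(−2) = 6, p(−20/13) = −6888/2197. y_3 = (−20/13) − (−6888/2197)·((−20/13) − (−2))/((−6888/2197) − 6) = −1892/1115.

−1892/1115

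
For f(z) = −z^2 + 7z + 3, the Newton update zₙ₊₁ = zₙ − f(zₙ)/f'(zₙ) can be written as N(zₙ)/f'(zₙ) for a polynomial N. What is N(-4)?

f'(z) = −2z + 7.
N(z) = z·f'(z) − f(z) = z·(−2z + 7) − (−z^2 + 7z + 3) = −z^2 − 3.
N(-4) = −19.

−19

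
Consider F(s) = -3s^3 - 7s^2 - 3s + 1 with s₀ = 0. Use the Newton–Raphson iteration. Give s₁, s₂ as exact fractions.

s₁ = 1/3, s₂ = 3/13

F'(s) = -9s^2 - 14s - 3.
F(0) = 1, F'(0) = -3, so s₁ = 0 - 1/(-3) = 1/3.
F(1/3) = -8/9, F'(1/3) = -26/3, so s₂ = (1/3) - (-8/9)/(-26/3) = 3/13.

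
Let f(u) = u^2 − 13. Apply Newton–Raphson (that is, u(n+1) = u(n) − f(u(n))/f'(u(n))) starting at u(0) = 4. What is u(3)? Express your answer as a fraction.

5597777/1552544

f'(u) = 2u.
f(4) = 3, f'(4) = 8, so u(1) = 4 − 3/8 = 29/8.
f(29/8) = 9/64, f'(29/8) = 29/4, so u(2) = (29/8) − (9/64)/(29/4) = 1673/464.
f(1673/464) = 81/215296, f'(1673/464) = 1673/232, so u(3) = (1673/464) − (81/215296)/(1673/232) = 5597777/1552544.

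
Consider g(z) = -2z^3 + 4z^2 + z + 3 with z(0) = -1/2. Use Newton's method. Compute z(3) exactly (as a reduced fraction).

g'(z) = -6z^2 + 8z + 1.
g(-1/2) = 15/4, g'(-1/2) = -9/2, so z(1) = (-1/2) - (15/4)/(-9/2) = 1/3.
g(1/3) = 100/27, g'(1/3) = 3, so z(2) = (1/3) - (100/27)/3 = -73/81.
g(-73/81) = 3620000/531441, g'(-73/81) = -24239/2187, so z(3) = (-73/81) - (3620000/531441)/(-24239/2187) = -1688341/5890077.

-1688341/5890077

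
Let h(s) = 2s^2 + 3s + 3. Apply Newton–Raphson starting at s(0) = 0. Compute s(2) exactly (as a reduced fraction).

1

h'(s) = 4s + 3.
h(0) = 3, h'(0) = 3, so s(1) = 0 - 3/3 = -1.
h(-1) = 2, h'(-1) = -1, so s(2) = (-1) - 2/(-1) = 1.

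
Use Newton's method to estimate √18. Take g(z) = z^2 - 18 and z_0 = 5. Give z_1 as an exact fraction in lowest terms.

g'(z) = 2z.
g(5) = 7, g'(5) = 10, so z_1 = 5 - 7/10 = 43/10.

43/10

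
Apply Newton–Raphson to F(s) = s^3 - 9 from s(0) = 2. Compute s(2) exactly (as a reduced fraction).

23401/11250

F'(s) = 3s^2.
F(2) = -1, F'(2) = 12, so s(1) = 2 - (-1)/12 = 25/12.
F(25/12) = 73/1728, F'(25/12) = 625/48, so s(2) = (25/12) - (73/1728)/(625/48) = 23401/11250.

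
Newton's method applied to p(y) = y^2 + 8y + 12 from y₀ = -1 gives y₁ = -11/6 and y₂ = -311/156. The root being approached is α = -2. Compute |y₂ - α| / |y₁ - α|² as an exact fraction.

y₁ - α = -11/6 - (-2) = -11/6 + 2 = 1/6, so |y₁ - α| = 1/6.
y₂ - α = -311/156 - (-2) = -311/156 + 2 = 1/156, so |y₂ - α| = 1/156.
|y₁ - α|² = 1/36.
Ratio = (1/156) / (1/36) = 3/13.

3/13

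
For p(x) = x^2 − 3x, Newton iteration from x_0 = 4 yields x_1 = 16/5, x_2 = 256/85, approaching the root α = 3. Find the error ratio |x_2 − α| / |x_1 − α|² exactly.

5/17

x_1 − α = 16/5 − 3 = 1/5, so |x_1 − α| = 1/5.
x_2 − α = 256/85 − 3 = 1/85, so |x_2 − α| = 1/85.
|x_1 − α|² = 1/25.
Ratio = (1/85) / (1/25) = 5/17.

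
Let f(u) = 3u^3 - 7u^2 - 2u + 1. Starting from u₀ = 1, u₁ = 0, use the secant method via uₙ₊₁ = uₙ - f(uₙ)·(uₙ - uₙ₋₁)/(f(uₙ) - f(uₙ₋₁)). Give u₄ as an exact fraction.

3048/11443

f(1) = -5, f(0) = 1. u₂ = 0 - 1·(0 - 1)/(1 - (-5)) = 1/6.
f(0) = 1, f(1/6) = 35/72. u₃ = (1/6) - (35/72)·((1/6) - 0)/((35/72) - 1) = 12/37.
f(1/6) = 35/72, f(12/37) = -14315/50653. u₄ = (12/37) - (-14315/50653)·((12/37) - (1/6))/((-14315/50653) - (35/72)) = 3048/11443.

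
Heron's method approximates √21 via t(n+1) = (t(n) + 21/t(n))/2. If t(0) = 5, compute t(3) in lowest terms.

t(1) = (5 + 21/5)/2 = 23/5.
t(2) = (23/5 + 21/(23/5))/2 = 527/115.
t(3) = (527/115 + 21/(527/115))/2 = 277727/60605.

277727/60605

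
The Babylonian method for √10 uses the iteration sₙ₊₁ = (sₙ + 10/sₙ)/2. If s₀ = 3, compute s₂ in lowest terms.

s₁ = (3 + 10/3)/2 = 19/6.
s₂ = (19/6 + 10/(19/6))/2 = 721/228.

721/228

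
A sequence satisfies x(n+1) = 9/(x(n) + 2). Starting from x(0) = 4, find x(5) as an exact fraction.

1143/542

x(1) = 9/(4 + 2) = 3/2.
x(2) = 9/(3/2 + 2) = 18/7.
x(3) = 9/(18/7 + 2) = 63/32.
x(4) = 9/(63/32 + 2) = 288/127.
x(5) = 9/(288/127 + 2) = 1143/542.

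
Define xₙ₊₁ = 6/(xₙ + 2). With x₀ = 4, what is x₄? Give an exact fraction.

12/7

x₁ = 6/(4 + 2) = 1.
x₂ = 6/(1 + 2) = 2.
x₃ = 6/(2 + 2) = 3/2.
x₄ = 6/(3/2 + 2) = 12/7.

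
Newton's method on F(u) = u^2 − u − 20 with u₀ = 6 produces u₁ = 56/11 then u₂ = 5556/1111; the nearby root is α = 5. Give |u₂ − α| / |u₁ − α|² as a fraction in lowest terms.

11/101

u₁ − α = 56/11 − 5 = 1/11, so |u₁ − α| = 1/11.
u₂ − α = 5556/1111 − 5 = 1/1111, so |u₂ − α| = 1/1111.
|u₁ − α|² = 1/121.
Ratio = (1/1111) / (1/121) = 11/101.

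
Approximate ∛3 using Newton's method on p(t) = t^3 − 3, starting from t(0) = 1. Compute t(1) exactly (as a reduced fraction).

p'(t) = 3t^2.
p(1) = −2, p'(1) = 3, so t(1) = 1 − (−2)/3 = 5/3.

5/3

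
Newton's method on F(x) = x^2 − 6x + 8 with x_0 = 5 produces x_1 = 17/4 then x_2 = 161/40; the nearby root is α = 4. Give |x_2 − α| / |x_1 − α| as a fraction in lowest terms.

x_1 − α = 17/4 − 4 = 1/4, so |x_1 − α| = 1/4.
x_2 − α = 161/40 − 4 = 1/40, so |x_2 − α| = 1/40.
Ratio = (1/40) / (1/4) = 1/10.

1/10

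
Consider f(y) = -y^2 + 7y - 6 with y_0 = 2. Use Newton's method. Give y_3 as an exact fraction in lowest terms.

13106/13107

f'(y) = -2y + 7.
f(2) = 4, f'(2) = 3, so y_1 = 2 - 4/3 = 2/3.
f(2/3) = -16/9, f'(2/3) = 17/3, so y_2 = (2/3) - (-16/9)/(17/3) = 50/51.
f(50/51) = -256/2601, f'(50/51) = 257/51, so y_3 = (50/51) - (-256/2601)/(257/51) = 13106/13107.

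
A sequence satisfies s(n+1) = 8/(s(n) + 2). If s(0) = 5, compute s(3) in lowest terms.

s(1) = 8/(5 + 2) = 8/7.
s(2) = 8/(8/7 + 2) = 28/11.
s(3) = 8/(28/11 + 2) = 44/25.

44/25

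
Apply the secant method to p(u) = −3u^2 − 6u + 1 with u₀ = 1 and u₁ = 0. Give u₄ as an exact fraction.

p(1) = −8, p(0) = 1. u₂ = 0 − 1·(0 − 1)/(1 − (−8)) = 1/9.
p(0) = 1, p(1/9) = 8/27. u₃ = (1/9) − (8/27)·((1/9) − 0)/((8/27) − 1) = 3/19.
p(1/9) = 8/27, p(3/19) = −8/361. u₄ = (3/19) − (−8/361)·((3/19) − (1/9))/((−8/361) − (8/27)) = 15/97.

15/97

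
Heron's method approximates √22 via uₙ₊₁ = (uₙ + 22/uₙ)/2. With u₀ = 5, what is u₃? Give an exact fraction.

u₁ = (5 + 22/5)/2 = 47/10.
u₂ = (47/10 + 22/(47/10))/2 = 4409/940.
u₃ = (4409/940 + 22/(4409/940))/2 = 38878481/8288920.

38878481/8288920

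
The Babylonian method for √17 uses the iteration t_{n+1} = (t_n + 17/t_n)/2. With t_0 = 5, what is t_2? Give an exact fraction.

433/105

t_1 = (5 + 17/5)/2 = 21/5.
t_2 = (21/5 + 17/(21/5))/2 = 433/105.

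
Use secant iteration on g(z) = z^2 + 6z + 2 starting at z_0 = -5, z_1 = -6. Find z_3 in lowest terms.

-79/14

g(-5) = -3, g(-6) = 2. z_2 = (-6) - 2·((-6) - (-5))/(2 - (-3)) = -28/5.
g(-6) = 2, g(-28/5) = -6/25. z_3 = (-28/5) - (-6/25)·((-28/5) - (-6))/((-6/25) - 2) = -79/14.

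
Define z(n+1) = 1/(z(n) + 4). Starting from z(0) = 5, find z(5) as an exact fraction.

665/2817

z(1) = 1/(5 + 4) = 1/9.
z(2) = 1/(1/9 + 4) = 9/37.
z(3) = 1/(9/37 + 4) = 37/157.
z(4) = 1/(37/157 + 4) = 157/665.
z(5) = 1/(157/665 + 4) = 665/2817.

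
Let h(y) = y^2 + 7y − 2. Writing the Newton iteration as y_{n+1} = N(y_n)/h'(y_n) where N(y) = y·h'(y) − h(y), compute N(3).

11

h'(y) = 2y + 7.
N(y) = y·h'(y) − h(y) = y·(2y + 7) − (y^2 + 7y − 2) = y^2 + 2.
N(3) = 11.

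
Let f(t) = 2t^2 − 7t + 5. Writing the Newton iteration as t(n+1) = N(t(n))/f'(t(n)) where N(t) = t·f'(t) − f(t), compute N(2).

3

f'(t) = 4t − 7.
N(t) = t·f'(t) − f(t) = t·(4t − 7) − (2t^2 − 7t + 5) = 2t^2 − 5.
N(2) = 3.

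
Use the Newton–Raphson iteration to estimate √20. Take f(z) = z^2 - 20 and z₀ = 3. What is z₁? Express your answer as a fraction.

f'(z) = 2z.
f(3) = -11, f'(3) = 6, so z₁ = 3 - (-11)/6 = 29/6.

29/6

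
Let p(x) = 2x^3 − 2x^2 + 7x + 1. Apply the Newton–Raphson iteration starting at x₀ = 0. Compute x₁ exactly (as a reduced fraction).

p'(x) = 6x^2 − 4x + 7.
p(0) = 1, p'(0) = 7, so x₁ = 0 − 1/7 = −1/7.

−1/7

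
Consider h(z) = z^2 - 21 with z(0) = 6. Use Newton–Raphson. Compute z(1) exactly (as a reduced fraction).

h'(z) = 2z.
h(6) = 15, h'(6) = 12, so z(1) = 6 - 15/12 = 19/4.

19/4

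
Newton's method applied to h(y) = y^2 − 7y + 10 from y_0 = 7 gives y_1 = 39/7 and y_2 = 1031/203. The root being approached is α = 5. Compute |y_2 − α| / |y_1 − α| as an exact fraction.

y_1 − α = 39/7 − 5 = 4/7, so |y_1 − α| = 4/7.
y_2 − α = 1031/203 − 5 = 16/203, so |y_2 − α| = 16/203.
Ratio = (16/203) / (4/7) = 4/29.

4/29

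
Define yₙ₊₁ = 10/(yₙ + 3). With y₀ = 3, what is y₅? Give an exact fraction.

y₁ = 10/(3 + 3) = 5/3.
y₂ = 10/(5/3 + 3) = 15/7.
y₃ = 10/(15/7 + 3) = 35/18.
y₄ = 10/(35/18 + 3) = 180/89.
y₅ = 10/(180/89 + 3) = 890/447.

890/447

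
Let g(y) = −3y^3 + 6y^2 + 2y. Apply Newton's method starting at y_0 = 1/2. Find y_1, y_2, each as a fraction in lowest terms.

g'(y) = −9y^2 + 12y + 2.
g(1/2) = 17/8, g'(1/2) = 23/4, so y_1 = (1/2) − (17/8)/(23/4) = 3/23.
g(3/23) = 4335/12167, g'(3/23) = 1805/529, so y_2 = (3/23) − (4335/12167)/(1805/529) = 216/8303.

y_1 = 3/23, y_2 = 216/8303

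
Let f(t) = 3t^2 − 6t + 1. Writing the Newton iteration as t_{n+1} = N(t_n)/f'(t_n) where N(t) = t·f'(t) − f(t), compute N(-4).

47

f'(t) = 6t − 6.
N(t) = t·f'(t) − f(t) = t·(6t − 6) − (3t^2 − 6t + 1) = 3t^2 − 1.
N(-4) = 47.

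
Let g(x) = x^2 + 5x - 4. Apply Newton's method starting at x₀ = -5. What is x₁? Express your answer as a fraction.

g'(x) = 2x + 5.
g(-5) = -4, g'(-5) = -5, so x₁ = (-5) - (-4)/(-5) = -29/5.

-29/5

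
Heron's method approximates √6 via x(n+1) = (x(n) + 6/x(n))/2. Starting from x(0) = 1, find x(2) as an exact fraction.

x(1) = (1 + 6/1)/2 = 7/2.
x(2) = (7/2 + 6/(7/2))/2 = 73/28.

73/28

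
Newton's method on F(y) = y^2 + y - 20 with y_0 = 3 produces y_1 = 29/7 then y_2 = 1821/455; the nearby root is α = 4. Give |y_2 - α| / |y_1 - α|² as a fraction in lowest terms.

y_1 - α = 29/7 - 4 = 1/7, so |y_1 - α| = 1/7.
y_2 - α = 1821/455 - 4 = 1/455, so |y_2 - α| = 1/455.
|y_1 - α|² = 1/49.
Ratio = (1/455) / (1/49) = 7/65.

7/65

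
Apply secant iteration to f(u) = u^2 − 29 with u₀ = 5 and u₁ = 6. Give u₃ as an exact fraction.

f(5) = −4, f(6) = 7. u₂ = 6 − 7·(6 − 5)/(7 − (−4)) = 59/11.
f(6) = 7, f(59/11) = −28/121. u₃ = (59/11) − (−28/121)·((59/11) − 6)/((−28/121) − 7) = 673/125.

673/125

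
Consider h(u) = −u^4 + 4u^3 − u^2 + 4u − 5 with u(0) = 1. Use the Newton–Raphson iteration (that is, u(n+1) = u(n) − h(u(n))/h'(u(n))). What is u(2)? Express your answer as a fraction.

h'(u) = −4u^3 + 12u^2 − 2u + 4.
h(1) = 1, h'(1) = 10, so u(1) = 1 − 1/10 = 9/10.
h(9/10) = 499/10000, h'(9/10) = 2251/250, so u(2) = (9/10) − (499/10000)/(2251/250) = 80537/90040.

80537/90040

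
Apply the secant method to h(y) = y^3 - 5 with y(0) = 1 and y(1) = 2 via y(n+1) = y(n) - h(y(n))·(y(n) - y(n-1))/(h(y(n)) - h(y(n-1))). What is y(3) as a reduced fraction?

h(1) = -4, h(2) = 3. y(2) = 2 - 3·(2 - 1)/(3 - (-4)) = 11/7.
h(2) = 3, h(11/7) = -384/343. y(3) = (11/7) - (-384/343)·((11/7) - 2)/((-384/343) - 3) = 265/157.

265/157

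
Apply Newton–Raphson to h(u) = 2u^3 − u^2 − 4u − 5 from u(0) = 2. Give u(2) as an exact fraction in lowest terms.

36701/17816

h'(u) = 6u^2 − 2u − 4.
h(2) = −1, h'(2) = 16, so u(1) = 2 − (−1)/16 = 33/16.
h(33/16) = 89/2048, h'(33/16) = 2227/128, so u(2) = (33/16) − (89/2048)/(2227/128) = 36701/17816.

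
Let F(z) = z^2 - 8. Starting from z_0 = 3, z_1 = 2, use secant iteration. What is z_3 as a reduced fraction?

F(3) = 1, F(2) = -4. z_2 = 2 - (-4)·(2 - 3)/((-4) - 1) = 14/5.
F(2) = -4, F(14/5) = -4/25. z_3 = (14/5) - (-4/25)·((14/5) - 2)/((-4/25) - (-4)) = 17/6.

17/6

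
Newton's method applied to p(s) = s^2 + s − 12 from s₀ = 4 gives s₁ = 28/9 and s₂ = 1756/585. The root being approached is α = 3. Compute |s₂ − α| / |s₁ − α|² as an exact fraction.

s₁ − α = 28/9 − 3 = 1/9, so |s₁ − α| = 1/9.
s₂ − α = 1756/585 − 3 = 1/585, so |s₂ − α| = 1/585.
|s₁ − α|² = 1/81.
Ratio = (1/585) / (1/81) = 9/65.

9/65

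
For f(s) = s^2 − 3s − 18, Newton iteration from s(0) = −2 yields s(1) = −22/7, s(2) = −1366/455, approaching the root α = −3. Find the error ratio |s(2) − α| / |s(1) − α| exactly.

1/65

s(1) − α = −22/7 − (−3) = −22/7 + 3 = −1/7, so |s(1) − α| = 1/7.
s(2) − α = −1366/455 − (−3) = −1366/455 + 3 = −1/455, so |s(2) − α| = 1/455.
Ratio = (1/455) / (1/7) = 1/65.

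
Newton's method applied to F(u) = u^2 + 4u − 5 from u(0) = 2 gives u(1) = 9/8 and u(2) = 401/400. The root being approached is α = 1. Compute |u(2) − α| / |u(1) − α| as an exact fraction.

u(1) − α = 9/8 − 1 = 1/8, so |u(1) − α| = 1/8.
u(2) − α = 401/400 − 1 = 1/400, so |u(2) − α| = 1/400.
Ratio = (1/400) / (1/8) = 1/50.

1/50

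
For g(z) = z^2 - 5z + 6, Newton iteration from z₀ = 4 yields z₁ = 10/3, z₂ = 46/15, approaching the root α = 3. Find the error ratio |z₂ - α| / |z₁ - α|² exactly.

z₁ - α = 10/3 - 3 = 1/3, so |z₁ - α| = 1/3.
z₂ - α = 46/15 - 3 = 1/15, so |z₂ - α| = 1/15.
|z₁ - α|² = 1/9.
Ratio = (1/15) / (1/9) = 3/5.

3/5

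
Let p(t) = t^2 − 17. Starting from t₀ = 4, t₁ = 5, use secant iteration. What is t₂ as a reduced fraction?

p(4) = −1, p(5) = 8. t₂ = 5 − 8·(5 − 4)/(8 − (−1)) = 37/9.

37/9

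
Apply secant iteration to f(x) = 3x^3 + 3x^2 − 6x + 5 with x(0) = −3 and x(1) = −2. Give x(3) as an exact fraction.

−19562/8701

f(−3) = −31, f(−2) = 5. x(2) = (−2) − 5·((−2) − (−3))/(5 − (−31)) = −77/36.
f(−2) = 5, f(−77/36) = 34255/15552. x(3) = (−77/36) − (34255/15552)·((−77/36) − (−2))/((34255/15552) − 5) = −19562/8701.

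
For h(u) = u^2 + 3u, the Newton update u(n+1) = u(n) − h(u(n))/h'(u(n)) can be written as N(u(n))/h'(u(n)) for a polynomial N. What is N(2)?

h'(u) = 2u + 3.
N(u) = u·h'(u) − h(u) = u·(2u + 3) − (u^2 + 3u) = u^2.
N(2) = 4.

4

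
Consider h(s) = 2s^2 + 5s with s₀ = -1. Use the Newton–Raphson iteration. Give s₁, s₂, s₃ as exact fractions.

s₁ = 2, s₂ = 8/13, s₃ = 128/1261

h'(s) = 4s + 5.
h(-1) = -3, h'(-1) = 1, so s₁ = (-1) - (-3)/1 = 2.
h(2) = 18, h'(2) = 13, so s₂ = 2 - 18/13 = 8/13.
h(8/13) = 648/169, h'(8/13) = 97/13, so s₃ = (8/13) - (648/169)/(97/13) = 128/1261.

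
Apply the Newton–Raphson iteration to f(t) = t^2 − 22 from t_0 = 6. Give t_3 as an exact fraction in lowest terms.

f'(t) = 2t.
f(6) = 14, f'(6) = 12, so t_1 = 6 − 14/12 = 29/6.
f(29/6) = 49/36, f'(29/6) = 29/3, so t_2 = (29/6) − (49/36)/(29/3) = 1633/348.
f(1633/348) = 2401/121104, f'(1633/348) = 1633/174, so t_3 = (1633/348) − (2401/121104)/(1633/174) = 5330977/1136568.

5330977/1136568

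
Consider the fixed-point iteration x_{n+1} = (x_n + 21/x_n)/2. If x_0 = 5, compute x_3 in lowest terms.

x_1 = (5 + 21/5)/2 = 23/5.
x_2 = (23/5 + 21/(23/5))/2 = 527/115.
x_3 = (527/115 + 21/(527/115))/2 = 277727/60605.

277727/60605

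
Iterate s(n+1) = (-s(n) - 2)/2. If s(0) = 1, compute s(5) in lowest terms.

s(1) = (-1 - 2)/2 = -3/2.
s(2) = (-(-3/2) - 2)/2 = -1/4.
s(3) = (-(-1/4) - 2)/2 = -7/8.
s(4) = (-(-7/8) - 2)/2 = -9/16.
s(5) = (-(-9/16) - 2)/2 = -23/32.

-23/32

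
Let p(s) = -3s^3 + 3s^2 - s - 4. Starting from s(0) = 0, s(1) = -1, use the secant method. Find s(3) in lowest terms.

-412/559

p(0) = -4, p(-1) = 3. s(2) = (-1) - 3·((-1) - 0)/(3 - (-4)) = -4/7.
p(-1) = 3, p(-4/7) = -648/343. s(3) = (-4/7) - (-648/343)·((-4/7) - (-1))/((-648/343) - 3) = -412/559.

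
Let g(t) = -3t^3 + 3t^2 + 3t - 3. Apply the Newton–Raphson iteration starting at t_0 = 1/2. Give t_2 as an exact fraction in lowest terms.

g'(t) = -9t^2 + 6t + 3.
g(1/2) = -9/8, g'(1/2) = 15/4, so t_1 = (1/2) - (-9/8)/(15/4) = 4/5.
g(4/5) = -27/125, g'(4/5) = 51/25, so t_2 = (4/5) - (-27/125)/(51/25) = 77/85.

77/85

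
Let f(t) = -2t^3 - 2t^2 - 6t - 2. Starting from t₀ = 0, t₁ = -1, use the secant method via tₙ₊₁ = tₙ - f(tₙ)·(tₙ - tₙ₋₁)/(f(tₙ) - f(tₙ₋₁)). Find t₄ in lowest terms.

f(0) = -2, f(-1) = 4. t₂ = (-1) - 4·((-1) - 0)/(4 - (-2)) = -1/3.
f(-1) = 4, f(-1/3) = -4/27. t₃ = (-1/3) - (-4/27)·((-1/3) - (-1))/((-4/27) - 4) = -5/14.
f(-1/3) = -4/27, f(-5/14) = -29/1372. t₄ = (-5/14) - (-29/1372)·((-5/14) - (-1/3))/((-29/1372) - (-4/27)) = -1699/4705.

-1699/4705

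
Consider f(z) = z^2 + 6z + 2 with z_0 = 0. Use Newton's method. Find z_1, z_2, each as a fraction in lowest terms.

z_1 = -1/3, z_2 = -17/48

f'(z) = 2z + 6.
f(0) = 2, f'(0) = 6, so z_1 = 0 - 2/6 = -1/3.
f(-1/3) = 1/9, f'(-1/3) = 16/3, so z_2 = (-1/3) - (1/9)/(16/3) = -17/48.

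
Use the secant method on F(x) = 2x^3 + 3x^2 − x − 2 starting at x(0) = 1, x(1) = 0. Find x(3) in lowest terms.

2

F(1) = 2, F(0) = −2. x(2) = 0 − (−2)·(0 − 1)/((−2) − 2) = 1/2.
F(0) = −2, F(1/2) = −3/2. x(3) = (1/2) − (−3/2)·((1/2) − 0)/((−3/2) − (−2)) = 2.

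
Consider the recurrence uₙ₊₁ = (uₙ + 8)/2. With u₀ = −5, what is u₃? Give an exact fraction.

51/8

u₁ = ((−5) + 8)/2 = 3/2.
u₂ = ((3/2) + 8)/2 = 19/4.
u₃ = ((19/4) + 8)/2 = 51/8.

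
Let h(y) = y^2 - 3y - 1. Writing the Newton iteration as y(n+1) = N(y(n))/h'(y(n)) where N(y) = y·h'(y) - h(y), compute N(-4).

h'(y) = 2y - 3.
N(y) = y·h'(y) - h(y) = y·(2y - 3) - (y^2 - 3y - 1) = y^2 + 1.
N(-4) = 17.

17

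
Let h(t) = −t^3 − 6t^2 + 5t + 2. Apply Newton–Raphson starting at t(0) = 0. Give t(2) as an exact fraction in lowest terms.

−354/1165

h'(t) = −3t^2 − 12t + 5.
h(0) = 2, h'(0) = 5, so t(1) = 0 − 2/5 = −2/5.
h(−2/5) = −112/125, h'(−2/5) = 233/25, so t(2) = (−2/5) − (−112/125)/(233/25) = −354/1165.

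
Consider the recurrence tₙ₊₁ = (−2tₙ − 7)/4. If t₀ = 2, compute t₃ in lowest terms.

−25/16

t₁ = (−2·2 − 7)/4 = −11/4.
t₂ = (−2·(−11/4) − 7)/4 = −3/8.
t₃ = (−2·(−3/8) − 7)/4 = −25/16.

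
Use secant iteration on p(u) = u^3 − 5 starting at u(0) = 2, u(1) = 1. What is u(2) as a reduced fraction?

11/7

p(2) = 3, p(1) = −4. u(2) = 1 − (−4)·(1 − 2)/((−4) − 3) = 11/7.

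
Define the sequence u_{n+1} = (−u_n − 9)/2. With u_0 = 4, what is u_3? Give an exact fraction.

−31/8

u_1 = (−4 − 9)/2 = −13/2.
u_2 = (−(−13/2) − 9)/2 = −5/4.
u_3 = (−(−5/4) − 9)/2 = −31/8.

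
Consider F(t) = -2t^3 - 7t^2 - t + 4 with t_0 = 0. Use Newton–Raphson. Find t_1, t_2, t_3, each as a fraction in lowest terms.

t_1 = 4, t_2 = 124/51, t_3 = 1949476/1336149

F'(t) = -6t^2 - 14t - 1.
F(0) = 4, F'(0) = -1, so t_1 = 0 - 4/(-1) = 4.
F(4) = -240, F'(4) = -153, so t_2 = 4 - (-240)/(-153) = 124/51.
F(124/51) = -9094400/132651, F'(124/51) = -20377/289, so t_3 = (124/51) - (-9094400/132651)/(-20377/289) = 1949476/1336149.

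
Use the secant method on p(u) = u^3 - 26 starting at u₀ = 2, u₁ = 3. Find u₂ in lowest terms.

p(2) = -18, p(3) = 1. u₂ = 3 - 1·(3 - 2)/(1 - (-18)) = 56/19.

56/19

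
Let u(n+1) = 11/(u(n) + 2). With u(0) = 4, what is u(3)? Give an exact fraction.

u(1) = 11/(4 + 2) = 11/6.
u(2) = 11/(11/6 + 2) = 66/23.
u(3) = 11/(66/23 + 2) = 253/112.

253/112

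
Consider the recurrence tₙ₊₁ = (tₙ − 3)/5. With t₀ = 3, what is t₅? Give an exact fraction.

−468/625

t₁ = (3 − 3)/5 = 0.
t₂ = (0 − 3)/5 = −3/5.
t₃ = ((−3/5) − 3)/5 = −18/25.
t₄ = ((−18/25) − 3)/5 = −93/125.
t₅ = ((−93/125) − 3)/5 = −468/625.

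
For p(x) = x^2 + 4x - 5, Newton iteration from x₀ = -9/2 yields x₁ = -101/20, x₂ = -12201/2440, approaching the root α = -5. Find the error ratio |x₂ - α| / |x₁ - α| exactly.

1/122

x₁ - α = -101/20 - (-5) = -101/20 + 5 = -1/20, so |x₁ - α| = 1/20.
x₂ - α = -12201/2440 - (-5) = -12201/2440 + 5 = -1/2440, so |x₂ - α| = 1/2440.
Ratio = (1/2440) / (1/20) = 1/122.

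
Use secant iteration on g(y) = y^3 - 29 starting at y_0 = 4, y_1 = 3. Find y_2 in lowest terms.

g(4) = 35, g(3) = -2. y_2 = 3 - (-2)·(3 - 4)/((-2) - 35) = 113/37.

113/37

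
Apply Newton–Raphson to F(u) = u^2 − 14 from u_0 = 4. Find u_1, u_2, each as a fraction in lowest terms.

F'(u) = 2u.
F(4) = 2, F'(4) = 8, so u_1 = 4 − 2/8 = 15/4.
F(15/4) = 1/16, F'(15/4) = 15/2, so u_2 = (15/4) − (1/16)/(15/2) = 449/120.

u_1 = 15/4, u_2 = 449/120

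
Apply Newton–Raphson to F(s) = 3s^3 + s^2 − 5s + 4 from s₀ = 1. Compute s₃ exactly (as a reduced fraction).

F'(s) = 9s^2 + 2s − 5.
F(1) = 3, F'(1) = 6, so s₁ = 1 − 3/6 = 1/2.
F(1/2) = 17/8, F'(1/2) = −7/4, so s₂ = (1/2) − (17/8)/(−7/4) = 12/7.
F(12/7) = 4624/343, F'(12/7) = 1219/49, so s₃ = (12/7) − (4624/343)/(1219/49) = 10004/8533.

10004/8533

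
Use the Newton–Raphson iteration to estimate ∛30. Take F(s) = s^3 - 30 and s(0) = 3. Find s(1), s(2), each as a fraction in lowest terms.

s(1) = 28/9, s(2) = 32887/10584

F'(s) = 3s^2.
F(3) = -3, F'(3) = 27, so s(1) = 3 - (-3)/27 = 28/9.
F(28/9) = 82/729, F'(28/9) = 784/27, so s(2) = (28/9) - (82/729)/(784/27) = 32887/10584.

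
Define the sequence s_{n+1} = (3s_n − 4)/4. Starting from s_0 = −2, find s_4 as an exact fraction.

s_1 = (3·(−2) − 4)/4 = −5/2.
s_2 = (3·(−5/2) − 4)/4 = −23/8.
s_3 = (3·(−23/8) − 4)/4 = −101/32.
s_4 = (3·(−101/32) − 4)/4 = −431/128.

−431/128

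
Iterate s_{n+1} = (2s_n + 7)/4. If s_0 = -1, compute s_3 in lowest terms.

s_1 = (2·(-1) + 7)/4 = 5/4.
s_2 = (2·(5/4) + 7)/4 = 19/8.
s_3 = (2·(19/8) + 7)/4 = 47/16.

47/16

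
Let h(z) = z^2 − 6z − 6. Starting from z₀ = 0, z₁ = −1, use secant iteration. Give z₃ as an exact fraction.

h(0) = −6, h(−1) = 1. z₂ = (−1) − 1·((−1) − 0)/(1 − (−6)) = −6/7.
h(−1) = 1, h(−6/7) = −6/49. z₃ = (−6/7) − (−6/49)·((−6/7) − (−1))/((−6/49) − 1) = −48/55.

−48/55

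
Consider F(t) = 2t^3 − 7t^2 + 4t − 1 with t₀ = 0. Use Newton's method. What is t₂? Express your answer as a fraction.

5/7

F'(t) = 6t^2 − 14t + 4.
F(0) = −1, F'(0) = 4, so t₁ = 0 − (−1)/4 = 1/4.
F(1/4) = −13/32, F'(1/4) = 7/8, so t₂ = (1/4) − (−13/32)/(7/8) = 5/7.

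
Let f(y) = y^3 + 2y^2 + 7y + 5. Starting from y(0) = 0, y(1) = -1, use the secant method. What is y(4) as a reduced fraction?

f(0) = 5, f(-1) = -1. y(2) = (-1) - (-1)·((-1) - 0)/((-1) - 5) = -5/6.
f(-1) = -1, f(-5/6) = -5/216. y(3) = (-5/6) - (-5/216)·((-5/6) - (-1))/((-5/216) - (-1)) = -175/211.
f(-5/6) = -5/216, f(-175/211) = -4195/9393931. y(4) = (-175/211) - (-4195/9393931)·((-175/211) - (-5/6))/((-4195/9393931) - (-5/216)) = -7640155/9212707.

-7640155/9212707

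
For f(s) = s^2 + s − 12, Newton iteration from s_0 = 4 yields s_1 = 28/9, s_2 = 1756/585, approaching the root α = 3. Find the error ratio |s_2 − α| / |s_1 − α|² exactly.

9/65

s_1 − α = 28/9 − 3 = 1/9, so |s_1 − α| = 1/9.
s_2 − α = 1756/585 − 3 = 1/585, so |s_2 − α| = 1/585.
|s_1 − α|² = 1/81.
Ratio = (1/585) / (1/81) = 9/65.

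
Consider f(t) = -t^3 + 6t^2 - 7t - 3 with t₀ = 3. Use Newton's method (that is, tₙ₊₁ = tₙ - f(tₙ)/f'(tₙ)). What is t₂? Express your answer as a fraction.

39/17

f'(t) = -3t^2 + 12t - 7.
f(3) = 3, f'(3) = 2, so t₁ = 3 - 3/2 = 3/2.
f(3/2) = -27/8, f'(3/2) = 17/4, so t₂ = (3/2) - (-27/8)/(17/4) = 39/17.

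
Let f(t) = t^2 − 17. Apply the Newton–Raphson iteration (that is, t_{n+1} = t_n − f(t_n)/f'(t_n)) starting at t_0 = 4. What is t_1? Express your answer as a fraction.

f'(t) = 2t.
f(4) = −1, f'(4) = 8, so t_1 = 4 − (−1)/8 = 33/8.

33/8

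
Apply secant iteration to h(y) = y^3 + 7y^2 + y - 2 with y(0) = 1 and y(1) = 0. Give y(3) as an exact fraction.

h(1) = 7, h(0) = -2. y(2) = 0 - (-2)·(0 - 1)/((-2) - 7) = 2/9.
h(0) = -2, h(2/9) = -1036/729. y(3) = (2/9) - (-1036/729)·((2/9) - 0)/((-1036/729) - (-2)) = 162/211.

162/211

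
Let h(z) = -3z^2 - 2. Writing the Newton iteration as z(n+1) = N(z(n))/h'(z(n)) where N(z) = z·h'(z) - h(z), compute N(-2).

-10

h'(z) = -6z.
N(z) = z·h'(z) - h(z) = z·(-6z) - (-3z^2 - 2) = -3z^2 + 2.
N(-2) = -10.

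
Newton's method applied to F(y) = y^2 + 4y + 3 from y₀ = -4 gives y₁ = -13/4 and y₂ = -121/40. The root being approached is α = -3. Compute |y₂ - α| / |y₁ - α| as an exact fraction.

y₁ - α = -13/4 - (-3) = -13/4 + 3 = -1/4, so |y₁ - α| = 1/4.
y₂ - α = -121/40 - (-3) = -121/40 + 3 = -1/40, so |y₂ - α| = 1/40.
Ratio = (1/40) / (1/4) = 1/10.

1/10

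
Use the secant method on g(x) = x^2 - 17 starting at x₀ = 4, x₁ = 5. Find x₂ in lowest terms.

g(4) = -1, g(5) = 8. x₂ = 5 - 8·(5 - 4)/(8 - (-1)) = 37/9.

37/9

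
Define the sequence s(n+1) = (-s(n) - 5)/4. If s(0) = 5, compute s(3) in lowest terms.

s(1) = (-5 - 5)/4 = -5/2.
s(2) = (-(-5/2) - 5)/4 = -5/8.
s(3) = (-(-5/8) - 5)/4 = -35/32.

-35/32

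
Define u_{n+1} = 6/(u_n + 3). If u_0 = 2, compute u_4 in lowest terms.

u_1 = 6/(2 + 3) = 6/5.
u_2 = 6/(6/5 + 3) = 10/7.
u_3 = 6/(10/7 + 3) = 42/31.
u_4 = 6/(42/31 + 3) = 62/45.

62/45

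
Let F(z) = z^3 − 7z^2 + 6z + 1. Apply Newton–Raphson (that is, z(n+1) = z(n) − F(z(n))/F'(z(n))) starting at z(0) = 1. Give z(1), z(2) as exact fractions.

F'(z) = 3z^2 − 14z + 6.
F(1) = 1, F'(1) = −5, so z(1) = 1 − 1/(−5) = 6/5.
F(6/5) = −19/125, F'(6/5) = −162/25, so z(2) = (6/5) − (−19/125)/(−162/25) = 953/810.

z(1) = 6/5, z(2) = 953/810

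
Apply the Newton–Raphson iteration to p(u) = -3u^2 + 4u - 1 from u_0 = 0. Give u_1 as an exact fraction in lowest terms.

p'(u) = -6u + 4.
p(0) = -1, p'(0) = 4, so u_1 = 0 - (-1)/4 = 1/4.

1/4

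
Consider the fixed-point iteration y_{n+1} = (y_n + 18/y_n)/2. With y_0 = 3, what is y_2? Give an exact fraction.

y_1 = (3 + 18/3)/2 = 9/2.
y_2 = (9/2 + 18/(9/2))/2 = 17/4.

17/4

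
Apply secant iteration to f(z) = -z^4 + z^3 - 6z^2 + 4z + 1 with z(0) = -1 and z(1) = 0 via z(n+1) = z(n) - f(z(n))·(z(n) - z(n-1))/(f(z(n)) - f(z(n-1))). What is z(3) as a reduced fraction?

-1728/7789

f(-1) = -11, f(0) = 1. z(2) = 0 - 1·(0 - (-1))/(1 - (-11)) = -1/12.
f(0) = 1, f(-1/12) = 12947/20736. z(3) = (-1/12) - (12947/20736)·((-1/12) - 0)/((12947/20736) - 1) = -1728/7789.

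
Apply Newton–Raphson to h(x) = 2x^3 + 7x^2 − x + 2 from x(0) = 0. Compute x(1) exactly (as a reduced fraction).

h'(x) = 6x^2 + 14x − 1.
h(0) = 2, h'(0) = −1, so x(1) = 0 − 2/(−1) = 2.

2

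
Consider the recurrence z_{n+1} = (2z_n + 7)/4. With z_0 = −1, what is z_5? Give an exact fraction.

215/64

z_1 = (2·(−1) + 7)/4 = 5/4.
z_2 = (2·(5/4) + 7)/4 = 19/8.
z_3 = (2·(19/8) + 7)/4 = 47/16.
z_4 = (2·(47/16) + 7)/4 = 103/32.
z_5 = (2·(103/32) + 7)/4 = 215/64.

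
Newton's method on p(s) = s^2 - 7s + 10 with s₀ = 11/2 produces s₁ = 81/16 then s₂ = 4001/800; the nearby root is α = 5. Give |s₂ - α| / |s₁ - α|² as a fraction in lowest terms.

s₁ - α = 81/16 - 5 = 1/16, so |s₁ - α| = 1/16.
s₂ - α = 4001/800 - 5 = 1/800, so |s₂ - α| = 1/800.
|s₁ - α|² = 1/256.
Ratio = (1/800) / (1/256) = 8/25.

8/25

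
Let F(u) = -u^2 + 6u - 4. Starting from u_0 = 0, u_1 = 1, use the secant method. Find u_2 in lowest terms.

4/5

F(0) = -4, F(1) = 1. u_2 = 1 - 1·(1 - 0)/(1 - (-4)) = 4/5.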